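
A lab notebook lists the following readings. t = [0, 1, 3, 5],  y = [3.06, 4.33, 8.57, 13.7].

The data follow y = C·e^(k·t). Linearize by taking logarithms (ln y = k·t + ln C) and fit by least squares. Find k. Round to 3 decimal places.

k = 0.302

Linearized form: ln y = k·t + ln C. From the 4 transformed points,
XᵀX = [[35.0000, 9.0000]; [9.0000, 4]], rhs = [20.9973, 7.3496]ᵀ  (here Σt = 9.0000, Σ(t)² = 35.0000, Σln y = 7.3496, Σt·ln y = 20.9973).
Solving (det = 59.0000): k = 0.30242, ln C = 1.15697.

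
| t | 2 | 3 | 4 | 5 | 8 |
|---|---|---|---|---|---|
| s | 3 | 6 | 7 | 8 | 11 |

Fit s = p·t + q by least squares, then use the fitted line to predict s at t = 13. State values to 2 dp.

Normal-equation sums: Σt·t = 118, Σt = 22, Σ1 = 5.
For Xᵀs: Σt·s = 180, Σs = 35.
Normal equations: [[118, 22]; [22, 5]]·[p, q]ᵀ = [180, 35]ᵀ.
Eliminating q: 5·(row 1) − 22·(row 2) gives 106·p = 5·180 − 22·35 = 130, so p = 65/53.
Then q = (35 − 22·(65/53))/5 = 85/53.
At t = 13: ŝ = (65/53)·(13) + (85/53)·(1) = 930/53.

ŝ = 17.55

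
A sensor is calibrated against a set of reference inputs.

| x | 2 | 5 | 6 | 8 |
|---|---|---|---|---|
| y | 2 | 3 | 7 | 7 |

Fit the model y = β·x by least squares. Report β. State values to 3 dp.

Normal-equation sums: Σx·x = 129.
Right-hand side: Σx·y = 117.
Normal equations: [[129]]·[β]ᵀ = [117]ᵀ.
β = 117/129 = 0.906977.

β = 0.907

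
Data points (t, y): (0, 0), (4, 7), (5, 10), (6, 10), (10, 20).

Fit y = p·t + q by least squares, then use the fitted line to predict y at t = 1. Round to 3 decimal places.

MᵀM·[p, q]ᵀ = Mᵀy reads: 177·p + 25·q = 338;  25·p + 5·q = 47.
(Σt·t = 177, Σt = 25, Σ1 = 5, Σt·y = 338, Σy = 47.)
Determinant 177·5 − 25² = 260.
p = (338·5 − 25·47)/260 = 103/52; q = (177·47 − 25·338)/260 = -131/260.
At t = 1: ŷ = (103/52)·(1) + (-131/260)·(1) = 96/65.

ŷ = 1.477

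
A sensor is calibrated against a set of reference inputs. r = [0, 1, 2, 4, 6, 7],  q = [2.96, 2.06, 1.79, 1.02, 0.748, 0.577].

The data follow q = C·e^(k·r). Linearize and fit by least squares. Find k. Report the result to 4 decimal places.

k = -0.2252

Taking logs, ln q = k·r + ln C, so regress ln q on r.
AᵀA = [[106.0000, 20.0000]; [20.0000, 6]], rhs = [-3.6252, 1.5696]ᵀ  (here Σr = 20.0000, Σ(r)² = 106.0000, Σln q = 1.5696, Σr·ln q = -3.6252).
Δ = 106.0000·6 − (20.0000)² = 236.0000; k = (-3.6252·6 − 20.0000·1.5696)/236.0000 = -0.22519, ln C = (106.0000·1.5696 − 20.0000·-3.6252)/236.0000 = 1.01223.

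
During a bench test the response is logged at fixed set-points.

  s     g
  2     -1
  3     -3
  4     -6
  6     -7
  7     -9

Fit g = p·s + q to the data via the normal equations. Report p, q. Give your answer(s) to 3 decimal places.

p = -1.488, q = 1.349

Setting ∂/∂p … = 0 gives: 114·p + 22·q = -140;  22·p + 5·q = -26.
(Σs·s = 114, Σs = 22, Σ1 = 5, Σs·g = -140, Σg = -26.)
det = 114·5 − 22² = 86.
p = ((-140)·5 − 22·(-26))/86 = -64/43; q = (114·(-26) − 22·(-140))/86 = 58/43.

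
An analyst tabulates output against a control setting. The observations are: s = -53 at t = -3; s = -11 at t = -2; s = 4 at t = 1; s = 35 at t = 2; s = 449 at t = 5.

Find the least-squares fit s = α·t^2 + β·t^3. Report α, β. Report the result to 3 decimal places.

Sums needed: Σt^2·t^2 = 739, Σt^2·t^3 = 2883, Σt^3·t^3 = 16483.
And Σt^2·s = 10848, Σt^3·s = 57928.
So AᵀA·[α, β]ᵀ = Aᵀs: [[739, 2883]; [2883, 16483]]·[α, β]ᵀ = [10848, 57928]ᵀ.
det = 739·16483 − 2883² = 3869248.
α = (10848·16483 − 2883·57928)/3869248 = 1475145/483656; β = (739·57928 − 2883·10848)/3869248 = 1441751/483656.

α = 3.050, β = 2.981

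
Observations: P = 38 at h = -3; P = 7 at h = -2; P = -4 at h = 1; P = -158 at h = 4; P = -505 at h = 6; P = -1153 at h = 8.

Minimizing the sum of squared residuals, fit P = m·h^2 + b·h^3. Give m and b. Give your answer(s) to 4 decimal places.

m = -1.8999, b = -2.0152

The normal system AᵀA·[m, b]ᵀ = AᵀP is [[5746, 41294]; [41294, 313690]]·[m, b]ᵀ = [-94134, -710614]ᵀ.
det = 5746·313690 − 41294² = 97268304.
m = ((-94134)·313690 − 41294·(-710614))/97268304 = -3299999/1736934; b = (5746·(-710614) − 41294·(-94134))/97268304 = -3500333/1736934.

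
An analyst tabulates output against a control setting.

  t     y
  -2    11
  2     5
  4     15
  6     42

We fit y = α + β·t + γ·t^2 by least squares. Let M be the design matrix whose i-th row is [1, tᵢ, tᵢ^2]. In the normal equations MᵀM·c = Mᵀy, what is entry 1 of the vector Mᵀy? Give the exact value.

Entry 1 ↔ basis 1, so (Mᵀy)_{1} = Σᵢ yᵢ = (1)·(11) + (1)·(5) + (1)·(15) + (1)·(42) = 73.

73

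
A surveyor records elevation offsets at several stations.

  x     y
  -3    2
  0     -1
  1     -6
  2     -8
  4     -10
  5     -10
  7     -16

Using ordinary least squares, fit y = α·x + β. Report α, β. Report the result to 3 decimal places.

Setting ∂/∂α … = 0 gives: 104·α + 16·β = -230;  16·α + 7·β = -49.
Eliminating β: 7·(row 1) − 16·(row 2) gives 472·α = 7·(-230) − 16·(-49) = -826, so α = -7/4.
Then β = ((-49) − 16·(-7/4))/7 = -3.

α = -1.750, β = -3.000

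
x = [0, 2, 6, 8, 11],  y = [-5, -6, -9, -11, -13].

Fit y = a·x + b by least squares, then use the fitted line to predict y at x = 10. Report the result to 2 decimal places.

Setting ∂/∂a … = 0 gives: 225·a + 27·b = -297;  27·a + 5·b = -44.
(Σx·x = 225, Σx = 27, Σ1 = 5, Σx·y = -297, Σy = -44.)
Eliminating b: 5·(row 1) − 27·(row 2) gives 396·a = 5·(-297) − 27·(-44) = -297, so a = -3/4.
Then b = ((-44) − 27·(-3/4))/5 = -19/4.
At x = 10: ŷ = (-3/4)·(10) + (-19/4)·(1) = -49/4.

ŷ = -12.25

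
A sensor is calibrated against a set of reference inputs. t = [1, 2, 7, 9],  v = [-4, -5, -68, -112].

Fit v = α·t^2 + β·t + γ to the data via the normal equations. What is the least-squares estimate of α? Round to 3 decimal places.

α = -1.486

Setting ∂/∂α … = 0 gives: 8979·α + 1081·β + 135·γ = -12428;  1081·α + 135·β + 19·γ = -1498;  135·α + 19·β + 4·γ = -189.
Solving the 3×3 system (Gaussian elimination) gives α = -3372/2269, β = 2701/2269, γ = -6235/2269.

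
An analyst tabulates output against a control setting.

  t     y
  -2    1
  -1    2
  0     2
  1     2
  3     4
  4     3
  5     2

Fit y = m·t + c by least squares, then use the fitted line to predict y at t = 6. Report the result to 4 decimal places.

Forming MᵀM = [[56, 10]; [10, 7]] and Mᵀy = [32, 16]ᵀ gives MᵀM·[m, c]ᵀ = Mᵀy.
Δ = 56·7 − 10² = 292.
m = (32·7 − 10·16)/292 = 16/73; c = (56·16 − 10·32)/292 = 144/73.
At t = 6: ŷ = (16/73)·(6) + (144/73)·(1) = 240/73.

ŷ = 3.2877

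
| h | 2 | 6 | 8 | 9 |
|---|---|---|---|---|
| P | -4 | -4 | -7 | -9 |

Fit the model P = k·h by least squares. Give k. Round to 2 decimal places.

From the data, Σh·h = 185.
And Σh·P = -169.
So MᵀM·[k]ᵀ = MᵀP: [[185]]·[k]ᵀ = [-169]ᵀ.
k = (-169)/185 = -0.913514.

k = -0.91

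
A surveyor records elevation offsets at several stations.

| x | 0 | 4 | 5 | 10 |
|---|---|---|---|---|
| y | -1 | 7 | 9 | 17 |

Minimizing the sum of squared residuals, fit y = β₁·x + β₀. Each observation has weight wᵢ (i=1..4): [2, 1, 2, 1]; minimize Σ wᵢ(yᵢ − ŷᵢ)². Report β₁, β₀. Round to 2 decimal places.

The normal equations are: 166·β₁ + 24·β₀ = 288;  24·β₁ + 6·β₀ = 40.
Δ = 166·6 − 24² = 420.
β₁ = (288·6 − 24·40)/420 = 64/35; β₀ = (166·40 − 24·288)/420 = -68/105.

β₁ = 1.83, β₀ = -0.65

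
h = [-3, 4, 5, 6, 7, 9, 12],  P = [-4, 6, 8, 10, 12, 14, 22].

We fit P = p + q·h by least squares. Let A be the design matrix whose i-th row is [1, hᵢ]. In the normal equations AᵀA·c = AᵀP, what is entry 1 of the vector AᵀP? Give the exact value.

68

Entry 1 ↔ basis 1, so (AᵀP)_{1} = Σᵢ Pᵢ = (1)·(-4) + (1)·(6) + (1)·(8) + (1)·(10) + (1)·(12) + (1)·(14) + (1)·(22) = 68.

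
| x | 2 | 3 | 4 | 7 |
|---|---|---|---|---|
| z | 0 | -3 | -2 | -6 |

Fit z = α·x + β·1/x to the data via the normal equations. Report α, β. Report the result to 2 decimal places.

The normal system MᵀM·[α, β]ᵀ = Mᵀz is [[78, 4]; [4, 3133/7056]]·[α, β]ᵀ = [-59, -33/14]ᵀ.
Δ = 78·(3133/7056) − 4² = 21913/1176.
α = ((-59)·(3133/7056) − 4·(-33/14))/(21913/1176) = -118319/131478; β = (78·(-33/14) − 4·(-59))/(21913/1176) = 61320/21913.

α = -0.90, β = 2.80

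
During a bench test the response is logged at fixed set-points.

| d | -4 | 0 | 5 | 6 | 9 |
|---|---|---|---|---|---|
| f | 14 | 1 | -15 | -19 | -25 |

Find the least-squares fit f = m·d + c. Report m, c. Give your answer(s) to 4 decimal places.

m = -3.0824, c = 1.0637

The normal equations are: 158·m + 16·c = -470;  16·m + 5·c = -44.
(Σd·d = 158, Σd = 16, Σ1 = 5, Σd·f = -470, Σf = -44.)
Eliminating c: 5·(row 1) − 16·(row 2) gives 534·m = 5·(-470) − 16·(-44) = -1646, so m = -823/267.
Then c = ((-44) − 16·(-823/267))/5 = 284/267.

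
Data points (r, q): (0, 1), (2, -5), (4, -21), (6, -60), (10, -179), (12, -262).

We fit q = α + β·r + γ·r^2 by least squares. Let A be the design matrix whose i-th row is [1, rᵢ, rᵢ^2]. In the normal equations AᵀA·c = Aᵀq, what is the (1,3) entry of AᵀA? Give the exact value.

300

Row 1 ↔ basis 1, column 3 ↔ basis r^2, so (AᵀA)_{1,3} = Σᵢ r^2 = (1)·(0) + (1)·(4) + (1)·(16) + (1)·(36) + (1)·(100) + (1)·(144) = 300.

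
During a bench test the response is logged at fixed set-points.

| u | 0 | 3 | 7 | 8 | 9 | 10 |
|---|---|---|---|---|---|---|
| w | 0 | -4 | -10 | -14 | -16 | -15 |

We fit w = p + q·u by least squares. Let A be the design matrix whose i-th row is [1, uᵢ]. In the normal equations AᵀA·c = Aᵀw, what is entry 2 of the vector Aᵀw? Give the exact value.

Entry 2 ↔ basis u, so (Aᵀw)_{2} = Σᵢ (u)·wᵢ = (0)·(0) + (3)·(-4) + (7)·(-10) + (8)·(-14) + (9)·(-16) + (10)·(-15) = -488.

-488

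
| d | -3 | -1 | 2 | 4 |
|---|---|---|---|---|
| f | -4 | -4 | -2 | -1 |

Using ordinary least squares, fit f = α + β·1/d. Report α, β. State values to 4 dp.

Setting ∂/∂α … = 0 gives: 4·α + (-7/12)·β = -11;  (-7/12)·α + (205/144)·β = 49/12.
det = 4·(205/144) − (-7/12)² = 257/48.
α = ((-11)·(205/144) − (-7/12)·(49/12))/(257/48) = -1912/771; β = (4·(49/12) − (-7/12)·(-11))/(257/48) = 476/257.

α = -2.4799, β = 1.8521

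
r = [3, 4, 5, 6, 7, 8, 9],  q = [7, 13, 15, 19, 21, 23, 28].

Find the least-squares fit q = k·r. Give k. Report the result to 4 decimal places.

k = 3.0179

Normal-equation sums: Σr·r = 280.
Right-hand side: Σr·q = 845.
So XᵀX·[k]ᵀ = Xᵀq: [[280]]·[k]ᵀ = [845]ᵀ.
k = 845/280 = 3.01786.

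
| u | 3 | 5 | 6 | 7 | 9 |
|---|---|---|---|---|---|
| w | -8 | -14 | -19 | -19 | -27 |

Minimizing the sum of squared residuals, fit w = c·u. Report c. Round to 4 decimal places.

c = -2.9200

Forming MᵀM = [[200]] and Mᵀw = [-584]ᵀ gives MᵀM·[c]ᵀ = Mᵀw.
Hence c = -584 / 200 ≈ -2.92.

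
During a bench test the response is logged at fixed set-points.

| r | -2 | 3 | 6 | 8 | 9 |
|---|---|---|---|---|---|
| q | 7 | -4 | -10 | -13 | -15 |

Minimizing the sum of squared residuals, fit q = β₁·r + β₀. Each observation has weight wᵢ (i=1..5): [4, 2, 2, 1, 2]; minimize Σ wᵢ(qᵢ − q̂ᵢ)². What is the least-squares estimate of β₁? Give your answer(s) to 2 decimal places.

Normal-equation sums: Σwᵢ·r·r = 332, Σwᵢ·r = 36, Σwᵢ·1 = 11.
Moment sums: Σwᵢ·r·q = -574, Σwᵢ·q = -43.
Normal equations: [[332, 36]; [36, 11]]·[β₁, β₀]ᵀ = [-574, -43]ᵀ.
Eliminating β₀: 11·(row 1) − 36·(row 2) gives 2356·β₁ = 11·(-574) − 36·(-43) = -4766, so β₁ = -2383/1178.
Then β₀ = ((-43) − 36·(-2383/1178))/11 = 1597/589.

β₁ = -2.02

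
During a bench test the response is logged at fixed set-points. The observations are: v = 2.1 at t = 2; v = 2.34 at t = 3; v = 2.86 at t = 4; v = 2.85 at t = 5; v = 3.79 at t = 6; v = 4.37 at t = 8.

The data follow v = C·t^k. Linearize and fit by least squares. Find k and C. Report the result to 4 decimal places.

Let Y = ln v. Fitting Y = k·ln t + ln C by least squares:
XᵀX = [[13.7340, 8.6587]; [8.6587, 6]], rhs = [10.0446, 6.4974]ᵀ  (here Σln t = 8.6587, Σ(ln t)² = 13.7340, Σln v = 6.4974, Σln t·ln v = 10.0446).
Solving (det = 7.4309): k = 0.53947, ln C = 0.30438, so C = exp(0.30438) = 1.35578.

k = 0.5395, C = 1.3558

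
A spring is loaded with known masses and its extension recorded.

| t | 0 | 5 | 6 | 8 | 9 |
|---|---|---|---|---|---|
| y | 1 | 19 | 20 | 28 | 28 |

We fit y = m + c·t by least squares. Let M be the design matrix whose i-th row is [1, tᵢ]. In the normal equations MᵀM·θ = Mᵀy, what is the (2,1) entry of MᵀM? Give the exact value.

Row 2 ↔ basis t, column 1 ↔ basis 1, so (MᵀM)_{2,1} = Σᵢ t = (0)·(1) + (5)·(1) + (6)·(1) + (8)·(1) + (9)·(1) = 28.

28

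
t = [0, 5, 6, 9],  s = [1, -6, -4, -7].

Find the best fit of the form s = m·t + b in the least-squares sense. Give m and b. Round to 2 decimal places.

Compute the Gram sums: Σt·t = 142, Σt = 20, Σ1 = 4.
Right-hand side: Σt·s = -117, Σs = -16.
Normal equations: [[142, 20]; [20, 4]]·[m, b]ᵀ = [-117, -16]ᵀ.
Determinant 142·4 − 20² = 168.
m = ((-117)·4 − 20·(-16))/168 = -37/42; b = (142·(-16) − 20·(-117))/168 = 17/42.

m = -0.88, b = 0.40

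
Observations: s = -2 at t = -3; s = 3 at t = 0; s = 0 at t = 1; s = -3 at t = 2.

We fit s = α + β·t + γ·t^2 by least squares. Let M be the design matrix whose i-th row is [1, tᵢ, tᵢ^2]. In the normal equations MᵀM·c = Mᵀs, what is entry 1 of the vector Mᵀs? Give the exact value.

Entry 1 ↔ basis 1, so (Mᵀs)_{1} = Σᵢ sᵢ = (1)·(-2) + (1)·(3) + (1)·(0) + (1)·(-3) = -2.

-2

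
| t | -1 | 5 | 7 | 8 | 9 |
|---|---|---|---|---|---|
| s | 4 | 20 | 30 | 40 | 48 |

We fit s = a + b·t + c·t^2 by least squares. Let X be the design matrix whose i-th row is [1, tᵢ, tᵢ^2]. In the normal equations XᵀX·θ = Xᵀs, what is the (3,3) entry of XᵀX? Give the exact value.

13684

Row 3 ↔ basis t^2, column 3 ↔ basis t^2, so (XᵀX)_{3,3} = Σᵢ (t^2)·(t^2) = (1)·(1) + (25)·(25) + (49)·(49) + (64)·(64) + (81)·(81) = 13684.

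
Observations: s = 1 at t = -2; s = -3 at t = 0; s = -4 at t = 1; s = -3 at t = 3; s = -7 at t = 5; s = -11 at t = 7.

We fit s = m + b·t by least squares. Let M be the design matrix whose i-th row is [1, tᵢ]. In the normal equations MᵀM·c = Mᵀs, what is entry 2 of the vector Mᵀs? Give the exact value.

Entry 2 ↔ basis t, so (Mᵀs)_{2} = Σᵢ (t)·sᵢ = (-2)·(1) + (0)·(-3) + (1)·(-4) + (3)·(-3) + (5)·(-7) + (7)·(-11) = -127.

-127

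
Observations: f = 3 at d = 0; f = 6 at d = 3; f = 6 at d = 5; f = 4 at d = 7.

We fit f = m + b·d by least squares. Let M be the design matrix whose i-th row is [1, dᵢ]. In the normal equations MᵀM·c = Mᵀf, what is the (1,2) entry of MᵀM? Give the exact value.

15

Row 1 ↔ basis 1, column 2 ↔ basis d, so (MᵀM)_{1,2} = Σᵢ d = (1)·(0) + (1)·(3) + (1)·(5) + (1)·(7) = 15.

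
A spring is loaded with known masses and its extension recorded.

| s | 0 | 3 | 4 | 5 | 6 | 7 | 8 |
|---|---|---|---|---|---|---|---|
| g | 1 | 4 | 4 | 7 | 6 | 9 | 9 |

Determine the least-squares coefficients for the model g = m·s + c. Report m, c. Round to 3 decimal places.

With design matrix M, MᵀM = [[199, 33]; [33, 7]] and Mᵀg = [234, 40]ᵀ.
Δ = 199·7 − 33² = 304.
m = (234·7 − 33·40)/304 = 159/152; c = (199·40 − 33·234)/304 = 119/152.

m = 1.046, c = 0.783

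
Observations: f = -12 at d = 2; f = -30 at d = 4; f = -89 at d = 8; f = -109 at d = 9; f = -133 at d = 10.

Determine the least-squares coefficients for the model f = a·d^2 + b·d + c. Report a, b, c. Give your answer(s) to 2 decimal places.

Sums needed: Σd^2·d^2 = 20929, Σd^2·d = 2313, Σd^2 = 265, Σd·d = 265, Σd = 33, Σ1 = 5.
And Σd^2·f = -28353, Σd·f = -3167, Σf = -373.
Normal equations: [[20929, 2313, 265]; [2313, 265, 33]; [265, 33, 5]]·[a, b, c]ᵀ = [-28353, -3167, -373]ᵀ.
Inverting the 3×3 Gram matrix, [a, b, c]ᵀ = [-4645/4268, -8263/4268, -4418/1067]ᵀ.

a = -1.09, b = -1.94, c = -4.14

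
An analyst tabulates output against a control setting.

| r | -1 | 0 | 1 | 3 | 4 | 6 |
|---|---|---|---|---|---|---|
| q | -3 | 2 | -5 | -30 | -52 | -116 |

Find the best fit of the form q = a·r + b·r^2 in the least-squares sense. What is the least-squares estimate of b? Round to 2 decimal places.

Entries of XᵀX: Σr·r = 63, Σr·r^2 = 307, Σr^2·r^2 = 1635.
For Xᵀq: Σr·q = -996, Σr^2·q = -5286.
So XᵀX·[a, b]ᵀ = Xᵀq: [[63, 307]; [307, 1635]]·[a, b]ᵀ = [-996, -5286]ᵀ.
Δ = 63·1635 − 307² = 8756.
a = ((-996)·1635 − 307·(-5286))/8756 = -2829/4378; b = (63·(-5286) − 307·(-996))/8756 = -13623/4378.

b = -3.11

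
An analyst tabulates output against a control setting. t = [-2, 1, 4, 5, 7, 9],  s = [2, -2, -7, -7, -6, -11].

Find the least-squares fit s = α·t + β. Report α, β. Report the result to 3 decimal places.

α = -1.075, β = -0.867

Normal-equation sums: Σt·t = 176, Σt = 24, Σ1 = 6.
Right-hand side: Σt·s = -210, Σs = -31.
Δ = 176·6 − 24² = 480.
α = ((-210)·6 − 24·(-31))/480 = -43/40; β = (176·(-31) − 24·(-210))/480 = -13/15.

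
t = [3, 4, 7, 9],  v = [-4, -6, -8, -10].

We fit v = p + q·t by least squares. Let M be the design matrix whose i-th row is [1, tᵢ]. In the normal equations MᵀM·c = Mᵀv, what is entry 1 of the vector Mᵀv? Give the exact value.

-28

Entry 1 ↔ basis 1, so (Mᵀv)_{1} = Σᵢ vᵢ = (1)·(-4) + (1)·(-6) + (1)·(-8) + (1)·(-10) = -28.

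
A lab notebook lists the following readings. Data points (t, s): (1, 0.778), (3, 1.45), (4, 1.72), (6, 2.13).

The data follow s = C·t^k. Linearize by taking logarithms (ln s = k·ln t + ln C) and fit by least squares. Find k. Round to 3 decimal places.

k = 0.565

With ln sᵢ as the transformed response and ln tᵢ as the regressor:
Σln t = 4.2767, Σ(ln t)² = 6.3392, Σln s = 1.4190, Σln t·ln s = 2.5148.
Equations: 6.3392·k + 4.2767·ln C = 2.5148;  4.2767·k + 4·ln C = 1.4190.
Solving (det = 7.0668): k = 0.56472, ln C = -0.24903.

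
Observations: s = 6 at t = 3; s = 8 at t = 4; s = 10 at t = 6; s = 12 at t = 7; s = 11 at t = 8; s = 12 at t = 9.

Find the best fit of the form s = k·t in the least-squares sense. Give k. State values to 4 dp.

The normal equations are: 255·k = 390.
k = 390/255 = 1.52941.

k = 1.5294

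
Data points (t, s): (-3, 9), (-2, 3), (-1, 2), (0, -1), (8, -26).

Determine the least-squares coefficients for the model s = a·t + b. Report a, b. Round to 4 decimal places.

Compute the Gram sums: Σt·t = 78, Σt = 2, Σ1 = 5.
For Xᵀs: Σt·s = -243, Σs = -13.
Normal equations: [[78, 2]; [2, 5]]·[a, b]ᵀ = [-243, -13]ᵀ.
Eliminating b: 5·(row 1) − 2·(row 2) gives 386·a = 5·(-243) − 2·(-13) = -1189, so a = -1189/386.
Then b = ((-13) − 2·(-1189/386))/5 = -264/193.

a = -3.0803, b = -1.3679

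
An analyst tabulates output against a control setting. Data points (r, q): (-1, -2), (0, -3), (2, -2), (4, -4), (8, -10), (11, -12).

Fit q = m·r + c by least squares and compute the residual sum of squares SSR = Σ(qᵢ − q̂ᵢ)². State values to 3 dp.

SSR = 8.191

The normal system AᵀA·[m, c]ᵀ = Aᵀq is [[206, 24]; [24, 6]]·[m, c]ᵀ = [-230, -33]ᵀ.
Eliminating c: 6·(row 1) − 24·(row 2) gives 660·m = 6·(-230) − 24·(-33) = -588, so m = -49/55.
Then c = ((-33) − 24·(-49/55))/6 = -213/110.
Residuals: -21/22, -117/110, 189/110, 3/2, -103/110, -29/110; SSR = 901/110.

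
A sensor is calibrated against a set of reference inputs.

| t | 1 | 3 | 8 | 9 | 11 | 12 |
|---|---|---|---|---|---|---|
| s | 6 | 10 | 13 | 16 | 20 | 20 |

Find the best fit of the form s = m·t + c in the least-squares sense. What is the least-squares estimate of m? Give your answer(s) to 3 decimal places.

Sums needed: Σt·t = 420, Σt = 44, Σ1 = 6.
For Aᵀs: Σt·s = 744, Σs = 85.
Normal equations: [[420, 44]; [44, 6]]·[m, c]ᵀ = [744, 85]ᵀ.
det = 420·6 − 44² = 584.
m = (744·6 − 44·85)/584 = 181/146; c = (420·85 − 44·744)/584 = 741/146.

m = 1.240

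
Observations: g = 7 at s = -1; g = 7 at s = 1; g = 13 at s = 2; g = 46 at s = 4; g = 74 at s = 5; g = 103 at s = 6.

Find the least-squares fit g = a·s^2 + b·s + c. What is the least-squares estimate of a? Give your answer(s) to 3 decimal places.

a = 2.892

Compute the Gram sums: Σs^2·s^2 = 2195, Σs^2·s = 413, Σs^2 = 83, Σs·s = 83, Σs = 17, Σ1 = 6.
For Xᵀg: Σs^2·g = 6360, Σs·g = 1198, Σg = 250.
Row-reducing yields a = 347/120, b = -931/1320, c = 403/110.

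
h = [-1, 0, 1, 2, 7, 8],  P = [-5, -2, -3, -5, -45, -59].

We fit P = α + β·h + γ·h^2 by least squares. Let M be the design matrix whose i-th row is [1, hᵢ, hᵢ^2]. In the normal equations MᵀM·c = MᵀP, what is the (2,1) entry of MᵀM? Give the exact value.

Row 2 ↔ basis h, column 1 ↔ basis 1, so (MᵀM)_{2,1} = Σᵢ h = (-1)·(1) + (0)·(1) + (1)·(1) + (2)·(1) + (7)·(1) + (8)·(1) = 17.

17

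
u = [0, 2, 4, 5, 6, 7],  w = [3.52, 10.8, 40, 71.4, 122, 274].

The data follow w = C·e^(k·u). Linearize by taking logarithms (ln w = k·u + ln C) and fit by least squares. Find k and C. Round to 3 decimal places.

k = 0.615, C = 3.344

With ln wᵢ as the transformed response and uᵢ as the regressor:
AᵀA = [[130.0000, 24.0000]; [24.0000, 6]], rhs = [108.9721, 22.0123]ᵀ  (here Σu = 24.0000, Σ(u)² = 130.0000, Σln w = 22.0123, Σu·ln w = 108.9721).
Slope k = (n·Σu·ln w − Σu·Σln w)/(n·Σ(u)² − (Σu)²) = (6·108.9721 − 24.0000·22.0123)/204.0000 = 0.61538; ln C = (Σln w − k·Σu)/n = 1.20722, so C = exp(1.20722) = 3.34417.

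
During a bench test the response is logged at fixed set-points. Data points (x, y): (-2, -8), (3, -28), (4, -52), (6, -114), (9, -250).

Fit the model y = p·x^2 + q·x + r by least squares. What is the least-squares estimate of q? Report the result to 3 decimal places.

Sums needed: Σx^2·x^2 = 8210, Σx^2·x = 1028, Σx^2 = 146, Σx·x = 146, Σx = 20, Σ1 = 5.
Moment sums: Σx^2·y = -25470, Σx·y = -3210, Σy = -452.
AᵀA·[p, q, r]ᵀ = Aᵀy becomes [[8210, 1028, 146]; [1028, 146, 20]; [146, 20, 5]]·[p, q, r]ᵀ = [-25470, -3210, -452]ᵀ.
Inverting the 3×3 Gram matrix, [p, q, r]ᵀ = [-3719/1257, -561/419, 1694/1257]ᵀ.

q = -1.339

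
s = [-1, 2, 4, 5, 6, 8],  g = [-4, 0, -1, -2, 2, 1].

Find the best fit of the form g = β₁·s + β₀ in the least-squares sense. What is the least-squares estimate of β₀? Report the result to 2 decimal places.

β₀ = -2.75

The normal system XᵀX·[β₁, β₀]ᵀ = Xᵀg is [[146, 24]; [24, 6]]·[β₁, β₀]ᵀ = [10, -4]ᵀ.
det = 146·6 − 24² = 300.
β₁ = (10·6 − 24·(-4))/300 = 13/25; β₀ = (146·(-4) − 24·10)/300 = -206/75.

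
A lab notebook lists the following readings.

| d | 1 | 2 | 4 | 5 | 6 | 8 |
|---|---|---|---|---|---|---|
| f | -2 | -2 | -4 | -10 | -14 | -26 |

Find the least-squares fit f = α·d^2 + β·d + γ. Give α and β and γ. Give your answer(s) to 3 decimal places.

Sums needed: Σd^2·d^2 = 6290, Σd^2·d = 926, Σd^2 = 146, Σd·d = 146, Σd = 26, Σ1 = 6.
And Σd^2·f = -2492, Σd·f = -364, Σf = -58.
Row-reducing yields α = -223/390, β = 3221/1950, γ = -946/325.

α = -0.572, β = 1.652, γ = -2.911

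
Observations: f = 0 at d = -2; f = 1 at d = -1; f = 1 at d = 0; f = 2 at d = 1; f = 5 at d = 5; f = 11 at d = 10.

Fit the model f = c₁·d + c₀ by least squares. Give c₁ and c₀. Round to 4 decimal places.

c₁ = 0.9011, c₀ = 1.3809

From the data, Σd·d = 131, Σd = 13, Σ1 = 6.
Right-hand side: Σd·f = 136, Σf = 20.
So XᵀX·[c₁, c₀]ᵀ = Xᵀf: [[131, 13]; [13, 6]]·[c₁, c₀]ᵀ = [136, 20]ᵀ.
Eliminating c₀: 6·(row 1) − 13·(row 2) gives 617·c₁ = 6·136 − 13·20 = 556, so c₁ = 556/617.
Then c₀ = (20 − 13·(556/617))/6 = 852/617.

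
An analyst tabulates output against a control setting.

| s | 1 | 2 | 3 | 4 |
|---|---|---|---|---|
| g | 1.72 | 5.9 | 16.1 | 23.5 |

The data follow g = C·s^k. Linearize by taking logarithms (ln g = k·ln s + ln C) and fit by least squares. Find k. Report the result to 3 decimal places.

Let Y = ln g. Fitting Y = k·ln s + ln C by least squares:
AᵀA = [[3.6092, 3.1781]; [3.1781, 4]], rhs = [8.6597, 8.2531]ᵀ  (here Σln s = 3.1781, Σ(ln s)² = 3.6092, Σln g = 8.2531, Σln s·ln g = 8.6597).
Slope k = (n·Σln s·ln g − Σln s·Σln g)/(n·Σ(ln s)² − (Σln s)²) = (4·8.6597 − 3.1781·8.2531)/4.3368 = 1.93919; ln C = (Σln g − k·Σln s)/n = 0.52256.

k = 1.939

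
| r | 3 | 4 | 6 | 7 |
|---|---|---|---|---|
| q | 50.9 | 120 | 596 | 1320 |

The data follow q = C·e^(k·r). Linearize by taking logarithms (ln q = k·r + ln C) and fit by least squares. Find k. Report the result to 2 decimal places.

Linearized form: ln q = k·r + ln C. From the 4 transformed points,
Over the data: Σr = 20.0000, Σ(r)² = 110.0000, Σln q = 22.2930, Σr·ln q = 119.5787.
Normal system: [[110.0000, 20.0000]; [20.0000, 4]]·[k, ln C]ᵀ = [119.5787, 22.2930]ᵀ.
Slope k = (n·Σr·ln q − Σr·Σln q)/(n·Σ(r)² − (Σr)²) = (4·119.5787 − 20.0000·22.2930)/40.0000 = 0.81138; ln C = (Σln q − k·Σr)/n = 1.51635.

k = 0.81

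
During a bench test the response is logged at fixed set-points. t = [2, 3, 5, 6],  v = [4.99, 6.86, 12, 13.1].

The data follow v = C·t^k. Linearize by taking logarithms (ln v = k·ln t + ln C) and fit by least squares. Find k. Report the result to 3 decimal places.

k = 0.919

Taking logs, ln v = k·ln t + ln C, so regress ln v on ln t.
AᵀA = [[7.4881, 5.1930]; [5.1930, 4]], rhs = [11.8386, 8.5907]ᵀ  (here Σln t = 5.1930, Σ(ln t)² = 7.4881, Σln v = 8.5907, Σln t·ln v = 11.8386).
Slope k = (n·Σln t·ln v − Σln t·Σln v)/(n·Σ(ln t)² − (Σln t)²) = (4·11.8386 − 5.1930·8.5907)/2.9856 = 0.91891; ln C = (Σln v − k·Σln t)/n = 0.95471.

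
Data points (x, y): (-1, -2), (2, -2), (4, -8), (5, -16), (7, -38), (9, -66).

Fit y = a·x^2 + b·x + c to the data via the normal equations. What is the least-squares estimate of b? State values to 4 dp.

Forming AᵀA = [[9860, 1268, 176]; [1268, 176, 26]; [176, 26, 6]] and Aᵀy = [-7746, -974, -132]ᵀ gives AᵀA·[a, b, c]ᵀ = Aᵀy.
Solving the 3×3 system (Gaussian elimination) gives a = -31657/31602, b = 26000/15801, c = 1338/5267.

b = 1.6455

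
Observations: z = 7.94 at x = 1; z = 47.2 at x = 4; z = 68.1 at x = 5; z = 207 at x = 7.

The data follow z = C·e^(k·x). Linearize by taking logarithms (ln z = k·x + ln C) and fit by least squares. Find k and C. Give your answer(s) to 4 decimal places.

Taking logs, ln z = k·x + ln C, so regress ln z on x.
Σx = 17.0000, Σ(x)² = 91.0000, Σln z = 15.4800, Σx·ln z = 75.9234.
Equations: 91.0000·k + 17.0000·ln C = 75.9234;  17.0000·k + 4·ln C = 15.4800.
Δ = 91.0000·4 − (17.0000)² = 75.0000; k = (75.9234·4 − 17.0000·15.4800)/75.0000 = 0.54045, ln C = (91.0000·15.4800 − 17.0000·75.9234)/75.0000 = 1.57310, so C = exp(1.57310) = 4.82156.

k = 0.5404, C = 4.8216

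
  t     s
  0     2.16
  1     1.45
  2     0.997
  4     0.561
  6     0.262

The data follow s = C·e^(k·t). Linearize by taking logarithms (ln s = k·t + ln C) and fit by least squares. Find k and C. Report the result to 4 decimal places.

Let Y = ln s. Fitting Y = k·t + ln C by least squares:
Sums: Σt = 13.0000, Σ(t)² = 57.0000, Σln s = -0.7788, Σt·ln s = -9.9830.
Normal system: [[57.0000, 13.0000]; [13.0000, 5]]·[k, ln C]ᵀ = [-9.9830, -0.7788]ᵀ.
Solving (det = 116.0000): k = -0.34303, ln C = 0.73611, so C = exp(0.73611) = 2.08781.

k = -0.3430, C = 2.0878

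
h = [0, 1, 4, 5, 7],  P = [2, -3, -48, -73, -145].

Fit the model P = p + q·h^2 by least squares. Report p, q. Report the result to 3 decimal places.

p = 0.766, q = -2.976

Setting ∂/∂p … = 0 gives: 5·p + 91·q = -267;  91·p + 3283·q = -9701.
Determinant 5·3283 − 91² = 8134.
p = ((-267)·3283 − 91·(-9701))/8134 = 445/581; q = (5·(-9701) − 91·(-267))/8134 = -12104/4067.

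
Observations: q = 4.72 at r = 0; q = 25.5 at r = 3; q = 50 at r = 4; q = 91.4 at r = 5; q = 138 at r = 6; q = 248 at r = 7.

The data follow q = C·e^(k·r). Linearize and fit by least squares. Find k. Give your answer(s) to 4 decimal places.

k = 0.5683

With ln qᵢ as the transformed response and rᵢ as the regressor:
Σr = 25.0000, Σ(r)² = 135.0000, Σln q = 23.6584, Σr·ln q = 116.0979.
Equations: 135.0000·k + 25.0000·ln C = 116.0979;  25.0000·k + 6·ln C = 23.6584.
Δ = 135.0000·6 − (25.0000)² = 185.0000; k = (116.0979·6 − 25.0000·23.6584)/185.0000 = 0.56825, ln C = (135.0000·23.6584 − 25.0000·116.0979)/185.0000 = 1.57536.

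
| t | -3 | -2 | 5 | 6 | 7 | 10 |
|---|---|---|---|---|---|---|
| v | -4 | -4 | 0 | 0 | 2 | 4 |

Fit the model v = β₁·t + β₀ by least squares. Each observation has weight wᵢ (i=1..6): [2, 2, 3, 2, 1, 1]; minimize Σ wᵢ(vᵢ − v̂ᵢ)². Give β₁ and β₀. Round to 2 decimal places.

From the data, Σwᵢ·t·t = 322, Σwᵢ·t = 34, Σwᵢ·1 = 11.
And Σwᵢ·t·v = 94, Σwᵢ·v = -10.
Normal equations: [[322, 34]; [34, 11]]·[β₁, β₀]ᵀ = [94, -10]ᵀ.
Δ = 322·11 − 34² = 2386.
β₁ = (94·11 − 34·(-10))/2386 = 687/1193; β₀ = (322·(-10) − 34·94)/2386 = -3208/1193.

β₁ = 0.58, β₀ = -2.69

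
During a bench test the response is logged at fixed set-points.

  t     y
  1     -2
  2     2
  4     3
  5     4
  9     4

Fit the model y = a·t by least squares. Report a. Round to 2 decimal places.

a = 0.55

MᵀM·[a]ᵀ = Mᵀy reads: 127·a = 70.
(Σt·t = 127, Σt·y = 70.)
a = 70/127 = 0.551181.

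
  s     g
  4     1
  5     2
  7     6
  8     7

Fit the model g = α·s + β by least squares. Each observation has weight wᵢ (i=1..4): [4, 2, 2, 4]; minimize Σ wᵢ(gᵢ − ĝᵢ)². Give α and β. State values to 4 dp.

Sums needed: Σwᵢ·s·s = 468, Σwᵢ·s = 72, Σwᵢ·1 = 12.
Moment sums: Σwᵢ·s·g = 344, Σwᵢ·g = 48.
MᵀWM·[α, β]ᵀ = MᵀWg becomes [[468, 72]; [72, 12]]·[α, β]ᵀ = [344, 48]ᵀ.
Eliminating β: 12·(row 1) − 72·(row 2) gives 432·α = 12·344 − 72·48 = 672, so α = 14/9.
Then β = (48 − 72·(14/9))/12 = -16/3.

α = 1.5556, β = -5.3333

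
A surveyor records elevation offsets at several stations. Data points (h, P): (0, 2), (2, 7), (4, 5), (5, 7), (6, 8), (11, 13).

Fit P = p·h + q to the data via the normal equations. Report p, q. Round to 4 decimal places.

p = 0.8972, q = 2.8131

The normal system XᵀX·[p, q]ᵀ = XᵀP is [[202, 28]; [28, 6]]·[p, q]ᵀ = [260, 42]ᵀ.
Determinant 202·6 − 28² = 428.
p = (260·6 − 28·42)/428 = 96/107; q = (202·42 − 28·260)/428 = 301/107.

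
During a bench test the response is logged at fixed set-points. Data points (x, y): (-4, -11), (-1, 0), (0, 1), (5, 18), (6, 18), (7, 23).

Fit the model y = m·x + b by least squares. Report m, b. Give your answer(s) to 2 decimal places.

The normal equations are: 127·m + 13·b = 403;  13·m + 6·b = 49.
det = 127·6 − 13² = 593.
m = (403·6 − 13·49)/593 = 1781/593; b = (127·49 − 13·403)/593 = 984/593.

m = 3.00, b = 1.66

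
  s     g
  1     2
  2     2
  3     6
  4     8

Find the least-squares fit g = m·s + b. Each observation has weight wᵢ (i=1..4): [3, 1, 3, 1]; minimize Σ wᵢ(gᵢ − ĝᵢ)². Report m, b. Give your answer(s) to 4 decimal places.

m = 2.0526, b = -0.3684

Setting ∂/∂m … = 0 gives: 50·m + 18·b = 96;  18·m + 8·b = 34.
(Σwᵢ·s·s = 50, Σwᵢ·s = 18, Σwᵢ·1 = 8, Σwᵢ·s·g = 96, Σwᵢ·g = 34.)
Eliminating b: 8·(row 1) − 18·(row 2) gives 76·m = 8·96 − 18·34 = 156, so m = 39/19.
Then b = (34 − 18·(39/19))/8 = -7/19.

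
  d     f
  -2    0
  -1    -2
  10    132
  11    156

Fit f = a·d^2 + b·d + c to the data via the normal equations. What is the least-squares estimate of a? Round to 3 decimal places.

a = 1.083

Sums needed: Σd^2·d^2 = 24658, Σd^2·d = 2322, Σd^2 = 226, Σd·d = 226, Σd = 18, Σ1 = 4.
Right-hand side: Σd^2·f = 32074, Σd·f = 3038, Σf = 286.
Solving the 3×3 system (Gaussian elimination) gives a = 13/12, b = 1349/580, c = -76/435.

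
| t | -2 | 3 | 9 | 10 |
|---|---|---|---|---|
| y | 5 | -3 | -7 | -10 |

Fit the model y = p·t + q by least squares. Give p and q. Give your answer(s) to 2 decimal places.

XᵀX·[p, q]ᵀ = Xᵀy reads: 194·p + 20·q = -182;  20·p + 4·q = -15.
(Σt·t = 194, Σt = 20, Σ1 = 4, Σt·y = -182, Σy = -15.)
Eliminating q: 4·(row 1) − 20·(row 2) gives 376·p = 4·(-182) − 20·(-15) = -428, so p = -107/94.
Then q = ((-15) − 20·(-107/94))/4 = 365/188.

p = -1.14, q = 1.94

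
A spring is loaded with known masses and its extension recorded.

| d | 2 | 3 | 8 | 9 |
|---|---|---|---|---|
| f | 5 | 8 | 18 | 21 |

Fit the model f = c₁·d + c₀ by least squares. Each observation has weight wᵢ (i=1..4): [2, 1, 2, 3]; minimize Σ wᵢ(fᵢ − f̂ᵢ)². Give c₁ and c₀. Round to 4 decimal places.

The normal equations are: 388·c₁ + 50·c₀ = 899;  50·c₁ + 8·c₀ = 117.
Eliminating c₀: 8·(row 1) − 50·(row 2) gives 604·c₁ = 8·899 − 50·117 = 1342, so c₁ = 671/302.
Then c₀ = (117 − 50·(671/302))/8 = 223/302.

c₁ = 2.2219, c₀ = 0.7384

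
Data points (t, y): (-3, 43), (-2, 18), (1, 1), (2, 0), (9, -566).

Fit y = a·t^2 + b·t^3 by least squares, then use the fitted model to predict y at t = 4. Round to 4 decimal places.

Setting ∂/∂a … = 0 gives: 6675·a + 58807·b = -45386;  58807·a + 532299·b = -413918.
(Σt^2·t^2 = 6675, Σt^2·t^3 = 58807, Σt^3·t^3 = 532299, Σt^2·y = -45386, Σt^3·y = -413918.)
Eliminating b: 532299·(row 1) − 58807·(row 2) gives 94832576·a = 532299·(-45386) − 58807·(-413918) = 182353412, so a = 45588353/23708144.
Then b = ((-413918) − 58807·(45588353/23708144))/532299 = -23472037/23708144.
At t = 4: ŷ = (45588353/23708144)·(16) + (-23472037/23708144)·(64) = -48299795/1481759.

ŷ = -32.5963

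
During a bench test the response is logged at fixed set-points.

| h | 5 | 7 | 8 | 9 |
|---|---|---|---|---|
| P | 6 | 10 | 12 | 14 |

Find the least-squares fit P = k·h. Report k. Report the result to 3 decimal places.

Entries of XᵀX: Σh·h = 219.
For XᵀP: Σh·P = 322.
Normal equations: [[219]]·[k]ᵀ = [322]ᵀ.
Hence k = 322 / 219 ≈ 1.47032.

k = 1.470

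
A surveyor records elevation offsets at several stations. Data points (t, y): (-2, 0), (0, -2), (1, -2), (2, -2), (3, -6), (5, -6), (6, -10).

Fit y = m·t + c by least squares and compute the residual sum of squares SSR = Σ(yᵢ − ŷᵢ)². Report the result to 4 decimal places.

AᵀA·[m, c]ᵀ = Aᵀy reads: 79·m + 15·c = -114;  15·m + 7·c = -28.
det = 79·7 − 15² = 328.
m = ((-114)·7 − 15·(-28))/328 = -189/164; c = (79·(-28) − 15·(-114))/328 = -251/164.
Residuals: -127/164, -77/164, 28/41, 301/164, -83/82, 53/41, -255/164; SSR = 801/82.

SSR = 9.7683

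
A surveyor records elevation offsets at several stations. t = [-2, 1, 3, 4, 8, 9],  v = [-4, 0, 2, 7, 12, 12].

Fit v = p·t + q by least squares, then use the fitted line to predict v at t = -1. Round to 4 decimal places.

The normal equations are: 175·p + 23·q = 246;  23·p + 6·q = 29.
(Σt·t = 175, Σt = 23, Σ1 = 6, Σt·v = 246, Σv = 29.)
det = 175·6 − 23² = 521.
p = (246·6 − 23·29)/521 = 809/521; q = (175·29 − 23·246)/521 = -583/521.
At t = -1: v̂ = (809/521)·(-1) + (-583/521)·(1) = -1392/521.

v̂ = -2.6718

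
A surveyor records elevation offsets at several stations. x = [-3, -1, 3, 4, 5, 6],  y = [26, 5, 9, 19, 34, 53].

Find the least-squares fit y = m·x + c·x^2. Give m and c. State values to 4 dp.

m = -2.8915, c = 1.9445

From the data, Σx·x = 96, Σx·x^2 = 404, Σx^2·x^2 = 2340.
Right-hand side: Σx·y = 508, Σx^2·y = 3382.
MᵀM·[m, c]ᵀ = Mᵀy becomes [[96, 404]; [404, 2340]]·[m, c]ᵀ = [508, 3382]ᵀ.
det = 96·2340 − 404² = 61424.
m = (508·2340 − 404·3382)/61424 = -22201/7678; c = (96·3382 − 404·508)/61424 = 7465/3839.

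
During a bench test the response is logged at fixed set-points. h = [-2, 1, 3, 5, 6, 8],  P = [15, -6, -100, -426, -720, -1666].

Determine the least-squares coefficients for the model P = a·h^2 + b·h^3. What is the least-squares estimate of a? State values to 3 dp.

a = -2.048

MᵀM·[a, b]ᵀ = MᵀP reads: 6115·a + 43881·b = -144040;  43881·a + 325219·b = -1064588.
det = 6115·325219 − 43881² = 63172024.
a = ((-144040)·325219 − 43881·(-1064588))/63172024 = -32339683/15793006; b = (6115·(-1064588) − 43881·(-144040))/63172024 = -47334095/15793006.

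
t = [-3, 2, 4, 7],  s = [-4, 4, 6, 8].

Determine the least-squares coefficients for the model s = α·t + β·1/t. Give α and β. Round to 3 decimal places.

α = 1.100, β = 3.550

From the data, Σt·t = 78, Σt·1/t = 4, Σ1/t·1/t = 3133/7056.
For Xᵀs: Σt·s = 100, Σ1/t·s = 251/42.
Determinant 78·(3133/7056) − 4² = 21913/1176.
α = (100·(3133/7056) − 4·(251/42))/(21913/1176) = 72314/65739; β = (78·(251/42) − 4·100)/(21913/1176) = 77784/21913.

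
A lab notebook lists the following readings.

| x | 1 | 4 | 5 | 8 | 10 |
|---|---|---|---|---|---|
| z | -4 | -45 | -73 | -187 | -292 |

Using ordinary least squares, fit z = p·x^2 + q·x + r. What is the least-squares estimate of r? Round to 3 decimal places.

Normal-equation sums: Σx^2·x^2 = 14978, Σx^2·x = 1702, Σx^2 = 206, Σx·x = 206, Σx = 28, Σ1 = 5.
Right-hand side: Σx^2·z = -43717, Σx·z = -4965, Σz = -601.
MᵀM·[p, q, r]ᵀ = Mᵀz becomes [[14978, 1702, 206]; [1702, 206, 28]; [206, 28, 5]]·[p, q, r]ᵀ = [-43717, -4965, -601]ᵀ.
Row-reducing yields p = -23131/7752, q = 1941/2584, r = -5701/3876.

r = -1.471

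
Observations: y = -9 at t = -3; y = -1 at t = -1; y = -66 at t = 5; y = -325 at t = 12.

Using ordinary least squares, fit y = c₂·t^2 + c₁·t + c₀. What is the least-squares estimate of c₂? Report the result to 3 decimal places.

c₂ = -1.988

The normal equations are: 21443·c₂ + 1825·c₁ + 179·c₀ = -48532;  1825·c₂ + 179·c₁ + 13·c₀ = -4202;  179·c₂ + 13·c₁ + 4·c₀ = -401.
Row-reducing yields c₂ = -35087/17652, c₁ = -55187/17652, c₀ = -1676/1471.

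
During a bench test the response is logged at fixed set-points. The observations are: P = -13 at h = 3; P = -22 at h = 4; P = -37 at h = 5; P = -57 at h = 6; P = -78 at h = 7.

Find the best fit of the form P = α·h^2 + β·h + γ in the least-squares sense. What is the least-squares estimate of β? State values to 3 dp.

From the data, Σh^2·h^2 = 4659, Σh^2·h = 775, Σh^2 = 135, Σh·h = 135, Σh = 25, Σ1 = 5.
For XᵀP: Σh^2·P = -7268, Σh·P = -1200, ΣP = -207.
Row-reducing yields α = -29/14, β = 59/14, γ = -229/35.

β = 4.214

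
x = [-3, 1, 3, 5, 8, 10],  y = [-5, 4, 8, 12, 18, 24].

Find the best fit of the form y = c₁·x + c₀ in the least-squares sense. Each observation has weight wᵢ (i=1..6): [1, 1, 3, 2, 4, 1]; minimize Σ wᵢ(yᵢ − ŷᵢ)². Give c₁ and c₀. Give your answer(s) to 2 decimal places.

From the data, Σwᵢ·x·x = 443, Σwᵢ·x = 59, Σwᵢ·1 = 12.
For MᵀWy: Σwᵢ·x·y = 1027, Σwᵢ·y = 143.
So MᵀWM·[c₁, c₀]ᵀ = MᵀWy: [[443, 59]; [59, 12]]·[c₁, c₀]ᵀ = [1027, 143]ᵀ.
Eliminating c₀: 12·(row 1) − 59·(row 2) gives 1835·c₁ = 12·1027 − 59·143 = 3887, so c₁ = 3887/1835.
Then c₀ = (143 − 59·(3887/1835))/12 = 2756/1835.

c₁ = 2.12, c₀ = 1.50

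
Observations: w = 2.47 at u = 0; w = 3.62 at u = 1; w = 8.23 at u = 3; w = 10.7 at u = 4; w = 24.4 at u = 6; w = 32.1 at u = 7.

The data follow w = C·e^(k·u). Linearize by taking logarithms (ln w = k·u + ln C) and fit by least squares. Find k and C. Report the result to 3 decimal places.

Let Y = ln w. Fitting Y = k·u + ln C by least squares:
Over the data: Σu = 21.0000, Σ(u)² = 111.0000, Σln w = 13.3322, Σu·ln w = 60.5403.
Normal system: [[111.0000, 21.0000]; [21.0000, 6]]·[k, ln C]ᵀ = [60.5403, 13.3322]ᵀ.
Solving (det = 225.0000): k = 0.37007, ln C = 0.92677, so C = exp(0.92677) = 2.52634.

k = 0.370, C = 2.526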